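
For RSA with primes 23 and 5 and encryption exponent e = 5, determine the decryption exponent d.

Step 1: n = 23 * 5 = 115.
Step 2: phi(n) = 22 * 4 = 88.
Step 3: Find d such that 5 * d = 1 (mod 88).
Step 4: d = 5^(-1) mod 88 = 53.
Verification: 5 * 53 = 265 = 3 * 88 + 1.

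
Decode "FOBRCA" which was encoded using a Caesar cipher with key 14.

Step 1: Reverse the shift by subtracting 14 from each letter position.
  F (position 5) -> position (5-14) mod 26 = 17 -> R
  O (position 14) -> position (14-14) mod 26 = 0 -> A
  B (position 1) -> position (1-14) mod 26 = 13 -> N
  R (position 17) -> position (17-14) mod 26 = 3 -> D
  C (position 2) -> position (2-14) mod 26 = 14 -> O
  A (position 0) -> position (0-14) mod 26 = 12 -> M
Decrypted message: RANDOM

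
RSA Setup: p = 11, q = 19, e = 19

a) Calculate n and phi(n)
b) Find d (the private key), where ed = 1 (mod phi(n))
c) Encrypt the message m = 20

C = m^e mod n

Step 1: n = 11 * 19 = 209.
Step 2: phi(n) = (11-1)(19-1) = 10 * 18 = 180.
Step 3: Find d = 19^(-1) mod 180 = 19.
  Verify: 19 * 19 = 361 = 1 (mod 180).
Step 4: C = 20^19 mod 209 = 115.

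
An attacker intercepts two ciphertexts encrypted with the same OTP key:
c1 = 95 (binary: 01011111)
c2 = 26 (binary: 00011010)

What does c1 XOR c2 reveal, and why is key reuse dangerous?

Step 1: c1 XOR c2 = (m1 XOR k) XOR (m2 XOR k).
Step 2: By XOR associativity/commutativity: = m1 XOR m2 XOR k XOR k = m1 XOR m2.
Step 3: 01011111 XOR 00011010 = 01000101 = 69.
Step 4: The key cancels out! An attacker learns m1 XOR m2 = 69, revealing the relationship between plaintexts.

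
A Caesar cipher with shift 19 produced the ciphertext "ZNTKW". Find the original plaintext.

Step 1: Reverse the shift by subtracting 19 from each letter position.
  Z (position 25) -> position (25-19) mod 26 = 6 -> G
  N (position 13) -> position (13-19) mod 26 = 20 -> U
  T (position 19) -> position (19-19) mod 26 = 0 -> A
  K (position 10) -> position (10-19) mod 26 = 17 -> R
  W (position 22) -> position (22-19) mod 26 = 3 -> D
Decrypted message: GUARD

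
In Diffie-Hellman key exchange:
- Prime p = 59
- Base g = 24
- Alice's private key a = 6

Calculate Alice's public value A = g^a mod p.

Step 1: A = g^a mod p = 24^6 mod 59.
  24^1 mod 59 = 24
  24^2 mod 59 = (24 * 24) mod 59 = 45
  24^3 mod 59 = (45 * 24) mod 59 = 18
  24^4 mod 59 = (18 * 24) mod 59 = 19
  24^5 mod 59 = (19 * 24) mod 59 = 43
  24^6 mod 59 = (43 * 24) mod 59 = 29
Result: A = 29.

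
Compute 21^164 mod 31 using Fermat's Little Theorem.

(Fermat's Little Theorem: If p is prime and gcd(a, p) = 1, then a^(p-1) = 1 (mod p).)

Step 1: Since 31 is prime, by Fermat's Little Theorem: 21^30 = 1 (mod 31).
Step 2: Reduce exponent: 164 mod 30 = 14.
Step 3: So 21^164 = 21^14 (mod 31).
Step 4: 21^14 mod 31 = 28.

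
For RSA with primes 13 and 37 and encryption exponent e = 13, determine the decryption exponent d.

Step 1: n = 13 * 37 = 481.
Step 2: phi(n) = 12 * 36 = 432.
Step 3: Find d such that 13 * d = 1 (mod 432).
Step 4: d = 13^(-1) mod 432 = 133.
Verification: 13 * 133 = 1729 = 4 * 432 + 1.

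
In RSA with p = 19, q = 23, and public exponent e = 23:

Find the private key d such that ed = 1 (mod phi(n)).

Step 1: n = 19 * 23 = 437.
Step 2: phi(n) = 18 * 22 = 396.
Step 3: Find d such that 23 * d = 1 (mod 396).
Step 4: d = 23^(-1) mod 396 = 155.
Verification: 23 * 155 = 3565 = 9 * 396 + 1.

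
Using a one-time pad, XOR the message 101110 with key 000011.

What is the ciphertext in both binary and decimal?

Step 1: Write out the XOR operation bit by bit:
  Message: 101110
  Key:     000011
  XOR:     101101
Step 2: Convert to decimal: 101101 = 45.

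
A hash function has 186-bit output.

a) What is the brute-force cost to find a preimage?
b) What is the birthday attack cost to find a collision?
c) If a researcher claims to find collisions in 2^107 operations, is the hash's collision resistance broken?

Step 1: Preimage resistance requires brute-force of 2^186 operations.
Step 2: Collision resistance (birthday bound) = 2^(186/2) = 2^93.
Step 3: The claimed attack costs 2^107 operations.
Step 4: Since 2^107 >= 2^93, the claimed attack is no faster than the generic birthday attack, so this does not break collision resistance.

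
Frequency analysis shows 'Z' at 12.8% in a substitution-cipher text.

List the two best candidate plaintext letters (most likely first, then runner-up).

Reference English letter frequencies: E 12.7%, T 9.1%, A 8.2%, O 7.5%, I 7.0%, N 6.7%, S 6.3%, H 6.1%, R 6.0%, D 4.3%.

Step 1: Observed frequency of 'Z' is 12.8%.
Step 2: Compute distances to each reference frequency and sort:
  E (12.7%): difference = 0.1% <-- BEST
  T (9.1%): difference = 3.7% <-- RUNNER-UP
  A (8.2%): difference = 4.6%
  O (7.5%): difference = 5.3%
  I (7.0%): difference = 5.8%
Step 3: Most likely is 'E' (12.7%, diff 0.1%); second most likely is 'T' (9.1%, diff 3.7%).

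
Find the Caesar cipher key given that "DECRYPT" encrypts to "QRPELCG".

Step 1: Compare first letters: D (position 3) -> Q (position 16).
Step 2: Shift = (16 - 3) mod 26 = 13.
The shift value is 13.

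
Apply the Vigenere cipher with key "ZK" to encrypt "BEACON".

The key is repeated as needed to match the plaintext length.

Step 1: Repeat key to match plaintext length:
  Plaintext: BEACON
  Key:       ZKZKZK
Step 2: Encrypt each letter:
  B(1) + Z(25) = (1+25) mod 26 = 0 = A
  E(4) + K(10) = (4+10) mod 26 = 14 = O
  A(0) + Z(25) = (0+25) mod 26 = 25 = Z
  C(2) + K(10) = (2+10) mod 26 = 12 = M
  O(14) + Z(25) = (14+25) mod 26 = 13 = N
  N(13) + K(10) = (13+10) mod 26 = 23 = X
Ciphertext: AOZMNX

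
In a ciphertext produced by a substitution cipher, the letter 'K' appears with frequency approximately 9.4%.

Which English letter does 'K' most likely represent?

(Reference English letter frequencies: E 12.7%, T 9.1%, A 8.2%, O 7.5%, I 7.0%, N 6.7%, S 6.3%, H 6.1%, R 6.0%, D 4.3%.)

Step 1: The observed frequency is 9.4%.
Step 2: Compare with English frequencies:
  E: 12.7% (difference: 3.3%)
  T: 9.1% (difference: 0.3%) <-- closest
  A: 8.2% (difference: 1.2%)
  O: 7.5% (difference: 1.9%)
  I: 7.0% (difference: 2.4%)
  N: 6.7% (difference: 2.7%)
  S: 6.3% (difference: 3.1%)
  H: 6.1% (difference: 3.3%)
  R: 6.0% (difference: 3.4%)
  D: 4.3% (difference: 5.1%)
Step 3: 'K' most likely represents 'T' (frequency 9.1%).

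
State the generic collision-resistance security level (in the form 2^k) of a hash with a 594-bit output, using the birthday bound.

Step 1: The birthday paradox gives collision probability ~50% after sqrt(2^n) = 2^(n/2) hashes.
Step 2: For 594-bit output: 2^(594/2) = 2^297.
Step 3: Approximately 2^297 hash computations needed.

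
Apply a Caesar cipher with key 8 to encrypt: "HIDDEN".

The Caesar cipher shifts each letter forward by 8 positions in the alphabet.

Step 1: For each letter, shift forward by 8 positions (mod 26).
  H (position 7) -> position (7+8) mod 26 = 15 -> P
  I (position 8) -> position (8+8) mod 26 = 16 -> Q
  D (position 3) -> position (3+8) mod 26 = 11 -> L
  D (position 3) -> position (3+8) mod 26 = 11 -> L
  E (position 4) -> position (4+8) mod 26 = 12 -> M
  N (position 13) -> position (13+8) mod 26 = 21 -> V
Result: PQLLMV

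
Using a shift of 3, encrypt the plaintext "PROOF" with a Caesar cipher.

Step 1: For each letter, shift forward by 3 positions (mod 26).
  P (position 15) -> position (15+3) mod 26 = 18 -> S
  R (position 17) -> position (17+3) mod 26 = 20 -> U
  O (position 14) -> position (14+3) mod 26 = 17 -> R
  O (position 14) -> position (14+3) mod 26 = 17 -> R
  F (position 5) -> position (5+3) mod 26 = 8 -> I
Result: SURRI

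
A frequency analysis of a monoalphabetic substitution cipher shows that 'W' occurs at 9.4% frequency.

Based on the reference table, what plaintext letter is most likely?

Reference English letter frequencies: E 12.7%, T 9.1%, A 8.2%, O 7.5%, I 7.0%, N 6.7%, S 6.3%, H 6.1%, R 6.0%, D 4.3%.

Step 1: The observed frequency is 9.4%.
Step 2: Compare with English frequencies:
  E: 12.7% (difference: 3.3%)
  T: 9.1% (difference: 0.3%) <-- closest
  A: 8.2% (difference: 1.2%)
  O: 7.5% (difference: 1.9%)
  I: 7.0% (difference: 2.4%)
  N: 6.7% (difference: 2.7%)
  S: 6.3% (difference: 3.1%)
  H: 6.1% (difference: 3.3%)
  R: 6.0% (difference: 3.4%)
  D: 4.3% (difference: 5.1%)
Step 3: 'W' most likely represents 'T' (frequency 9.1%).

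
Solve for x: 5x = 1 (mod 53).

Step 1: We need x such that 5 * x = 1 (mod 53).
Step 2: Using the extended Euclidean algorithm or trial:
  5 * 32 = 160 = 3 * 53 + 1.
Step 3: Since 160 mod 53 = 1, the inverse is x = 32.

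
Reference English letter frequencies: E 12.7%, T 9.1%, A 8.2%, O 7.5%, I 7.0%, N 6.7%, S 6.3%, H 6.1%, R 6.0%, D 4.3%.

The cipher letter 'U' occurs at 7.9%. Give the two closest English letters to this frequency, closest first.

Step 1: Observed frequency of 'U' is 7.9%.
Step 2: Compute distances to each reference frequency and sort:
  A (8.2%): difference = 0.3% <-- BEST
  O (7.5%): difference = 0.4% <-- RUNNER-UP
  I (7.0%): difference = 0.9%
  T (9.1%): difference = 1.2%
  N (6.7%): difference = 1.2%
Step 3: Most likely is 'A' (8.2%, diff 0.3%); second most likely is 'O' (7.5%, diff 0.4%).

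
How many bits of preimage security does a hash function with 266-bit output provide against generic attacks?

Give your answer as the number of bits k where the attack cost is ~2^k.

Step 1: The hash has a 266-bit output.
Step 2: Preimage resistance means: given a digest h(x), it should be infeasible to find any input that hashes to it.
With a 266-bit output there are 2^266 possible digests, so a generic brute-force preimage search costs about 2^266 evaluations.
Step 3: Security level = 266 bits.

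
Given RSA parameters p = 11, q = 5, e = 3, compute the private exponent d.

Step 1: n = 11 * 5 = 55.
Step 2: phi(n) = 10 * 4 = 40.
Step 3: Find d such that 3 * d = 1 (mod 40).
Step 4: d = 3^(-1) mod 40 = 27.
Verification: 3 * 27 = 81 = 2 * 40 + 1.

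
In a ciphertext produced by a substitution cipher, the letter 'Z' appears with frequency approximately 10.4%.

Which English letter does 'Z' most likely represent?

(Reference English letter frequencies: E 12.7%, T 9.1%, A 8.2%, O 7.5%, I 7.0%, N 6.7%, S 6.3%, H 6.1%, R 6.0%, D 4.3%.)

Step 1: The observed frequency is 10.4%.
Step 2: Compare with English frequencies:
  E: 12.7% (difference: 2.3%)
  T: 9.1% (difference: 1.3%) <-- closest
  A: 8.2% (difference: 2.2%)
  O: 7.5% (difference: 2.9%)
  I: 7.0% (difference: 3.4%)
  N: 6.7% (difference: 3.7%)
  S: 6.3% (difference: 4.1%)
  H: 6.1% (difference: 4.3%)
  R: 6.0% (difference: 4.4%)
  D: 4.3% (difference: 6.1%)
Step 3: 'Z' most likely represents 'T' (frequency 9.1%).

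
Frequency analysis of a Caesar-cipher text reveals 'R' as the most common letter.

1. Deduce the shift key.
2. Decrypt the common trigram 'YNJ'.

Step 1: In English, 'E' is the most frequent letter (12.7%).
Step 2: The most frequent ciphertext letter is 'R' (position 17).
Step 3: Shift = (17 - 4) mod 26 = 13.
Step 4: Decrypt 'YNJ' by shifting back 13:
  Y -> L
  N -> A
  J -> W
Step 5: 'YNJ' decrypts to 'LAW'.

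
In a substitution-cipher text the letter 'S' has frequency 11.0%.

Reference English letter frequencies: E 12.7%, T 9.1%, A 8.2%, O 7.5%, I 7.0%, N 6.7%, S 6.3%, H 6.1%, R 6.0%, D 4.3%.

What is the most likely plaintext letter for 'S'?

Step 1: The observed frequency is 11.0%.
Step 2: Compare with English frequencies:
  E: 12.7% (difference: 1.7%) <-- closest
  T: 9.1% (difference: 1.9%)
  A: 8.2% (difference: 2.8%)
  O: 7.5% (difference: 3.5%)
  I: 7.0% (difference: 4.0%)
  N: 6.7% (difference: 4.3%)
  S: 6.3% (difference: 4.7%)
  H: 6.1% (difference: 4.9%)
  R: 6.0% (difference: 5.0%)
  D: 4.3% (difference: 6.7%)
Step 3: 'S' most likely represents 'E' (frequency 12.7%).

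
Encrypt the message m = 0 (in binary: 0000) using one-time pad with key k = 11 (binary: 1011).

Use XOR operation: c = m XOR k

Step 1: Write out the XOR operation bit by bit:
  Message: 0000
  Key:     1011
  XOR:     1011
Step 2: Convert to decimal: 1011 = 11.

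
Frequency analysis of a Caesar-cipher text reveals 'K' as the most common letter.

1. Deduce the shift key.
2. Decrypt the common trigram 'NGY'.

Step 1: In English, 'E' is the most frequent letter (12.7%).
Step 2: The most frequent ciphertext letter is 'K' (position 10).
Step 3: Shift = (10 - 4) mod 26 = 6.
Step 4: Decrypt 'NGY' by shifting back 6:
  N -> H
  G -> A
  Y -> S
Step 5: 'NGY' decrypts to 'HAS'.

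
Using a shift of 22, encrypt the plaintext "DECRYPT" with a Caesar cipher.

Step 1: For each letter, shift forward by 22 positions (mod 26).
  D (position 3) -> position (3+22) mod 26 = 25 -> Z
  E (position 4) -> position (4+22) mod 26 = 0 -> A
  C (position 2) -> position (2+22) mod 26 = 24 -> Y
  R (position 17) -> position (17+22) mod 26 = 13 -> N
  Y (position 24) -> position (24+22) mod 26 = 20 -> U
  P (position 15) -> position (15+22) mod 26 = 11 -> L
  T (position 19) -> position (19+22) mod 26 = 15 -> P
Result: ZAYNULP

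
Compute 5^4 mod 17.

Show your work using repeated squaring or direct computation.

Step 1: Compute 5^4 mod 17 step by step, reducing modulo 17 at each step.
  5^1 mod 17 = 5
  5^2 mod 17 = (5 * 5) mod 17 = 8
  5^3 mod 17 = (8 * 5) mod 17 = 6
  5^4 mod 17 = (6 * 5) mod 17 = 13
Step 2: Result = 13.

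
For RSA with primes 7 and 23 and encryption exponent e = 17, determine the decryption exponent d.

Step 1: n = 7 * 23 = 161.
Step 2: phi(n) = 6 * 22 = 132.
Step 3: Find d such that 17 * d = 1 (mod 132).
Step 4: d = 17^(-1) mod 132 = 101.
Verification: 17 * 101 = 1717 = 13 * 132 + 1.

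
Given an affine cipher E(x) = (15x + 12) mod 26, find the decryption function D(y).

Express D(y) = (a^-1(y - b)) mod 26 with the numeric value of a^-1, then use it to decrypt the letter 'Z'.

Step 1: Find a^-1, the modular inverse of 15 mod 26.
Step 2: We need 15 * a^-1 = 1 (mod 26).
Step 3: 15 * 7 = 105 = 4 * 26 + 1, so a^-1 = 7.
Step 4: D(y) = 7(y - 12) mod 26.
Step 5: Apply to 'Z' (y = 25): D(25) = 7 * (25 - 12) mod 26 = 7 * 13 mod 26 = 13 -> 'N'.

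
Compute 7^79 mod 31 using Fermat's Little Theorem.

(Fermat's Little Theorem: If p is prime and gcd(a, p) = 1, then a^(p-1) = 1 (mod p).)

Step 1: Since 31 is prime, by Fermat's Little Theorem: 7^30 = 1 (mod 31).
Step 2: Reduce exponent: 79 mod 30 = 19.
Step 3: So 7^79 = 7^19 (mod 31).
Step 4: 7^19 mod 31 = 14.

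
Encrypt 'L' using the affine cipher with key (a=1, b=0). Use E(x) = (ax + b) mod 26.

Step 1: Convert 'L' to number: x = 11.
Step 2: E(11) = (1 * 11 + 0) mod 26 = 11 mod 26 = 11.
Step 3: Convert 11 back to letter: L.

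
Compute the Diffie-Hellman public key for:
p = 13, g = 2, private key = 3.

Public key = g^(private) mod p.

Step 1: A = g^a mod p = 2^3 mod 13.
  2^1 mod 13 = 2
  2^2 mod 13 = (2 * 2) mod 13 = 4
  2^3 mod 13 = (4 * 2) mod 13 = 8
Result: A = 8.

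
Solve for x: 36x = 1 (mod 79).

Step 1: We need x such that 36 * x = 1 (mod 79).
Step 2: Using the extended Euclidean algorithm or trial:
  36 * 11 = 396 = 5 * 79 + 1.
Step 3: Since 396 mod 79 = 1, the inverse is x = 11.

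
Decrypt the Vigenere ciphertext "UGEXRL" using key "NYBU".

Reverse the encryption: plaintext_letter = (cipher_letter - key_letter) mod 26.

Step 1: Extend key: NYBUNY
Step 2: Decrypt each letter (c - k) mod 26:
  U(20) - N(13) = (20-13) mod 26 = 7 = H
  G(6) - Y(24) = (6-24) mod 26 = 8 = I
  E(4) - B(1) = (4-1) mod 26 = 3 = D
  X(23) - U(20) = (23-20) mod 26 = 3 = D
  R(17) - N(13) = (17-13) mod 26 = 4 = E
  L(11) - Y(24) = (11-24) mod 26 = 13 = N
Plaintext: HIDDEN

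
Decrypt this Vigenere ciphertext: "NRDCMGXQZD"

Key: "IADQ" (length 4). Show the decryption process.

Step 1: Key 'IADQ' has length 4. Extended key: IADQIADQIA
Step 2: Decrypt each position:
  N(13) - I(8) = 5 = F
  R(17) - A(0) = 17 = R
  D(3) - D(3) = 0 = A
  C(2) - Q(16) = 12 = M
  M(12) - I(8) = 4 = E
  G(6) - A(0) = 6 = G
  X(23) - D(3) = 20 = U
  Q(16) - Q(16) = 0 = A
  Z(25) - I(8) = 17 = R
  D(3) - A(0) = 3 = D
Plaintext: FRAMEGUARD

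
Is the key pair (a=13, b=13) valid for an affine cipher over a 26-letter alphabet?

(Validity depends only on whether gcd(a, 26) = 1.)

Step 1: Compute gcd(13, 26).
Step 2: gcd(13, 26) = 13.
Since gcd = 13 != 1, 13 shares a common factor with 26, so it cannot be used.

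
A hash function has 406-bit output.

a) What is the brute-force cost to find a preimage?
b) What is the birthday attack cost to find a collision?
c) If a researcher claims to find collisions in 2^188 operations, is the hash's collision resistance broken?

Step 1: Preimage resistance requires brute-force of 2^406 operations.
Step 2: Collision resistance (birthday bound) = 2^(406/2) = 2^203.
Step 3: The claimed attack costs 2^188 operations.
Step 4: Since 2^188 < 2^203, the claimed attack beats the generic birthday bound, so collision resistance is broken.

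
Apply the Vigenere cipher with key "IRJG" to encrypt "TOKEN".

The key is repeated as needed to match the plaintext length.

Step 1: Repeat key to match plaintext length:
  Plaintext: TOKEN
  Key:       IRJGI
Step 2: Encrypt each letter:
  T(19) + I(8) = (19+8) mod 26 = 1 = B
  O(14) + R(17) = (14+17) mod 26 = 5 = F
  K(10) + J(9) = (10+9) mod 26 = 19 = T
  E(4) + G(6) = (4+6) mod 26 = 10 = K
  N(13) + I(8) = (13+8) mod 26 = 21 = V
Ciphertext: BFTKV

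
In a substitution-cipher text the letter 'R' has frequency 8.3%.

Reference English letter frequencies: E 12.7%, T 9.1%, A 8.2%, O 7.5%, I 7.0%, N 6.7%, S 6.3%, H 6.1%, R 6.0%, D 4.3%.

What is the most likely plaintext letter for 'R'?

Step 1: The observed frequency is 8.3%.
Step 2: Compare with English frequencies:
  E: 12.7% (difference: 4.4%)
  T: 9.1% (difference: 0.8%)
  A: 8.2% (difference: 0.1%) <-- closest
  O: 7.5% (difference: 0.8%)
  I: 7.0% (difference: 1.3%)
  N: 6.7% (difference: 1.6%)
  S: 6.3% (difference: 2.0%)
  H: 6.1% (difference: 2.2%)
  R: 6.0% (difference: 2.3%)
  D: 4.3% (difference: 4.0%)
Step 3: 'R' most likely represents 'A' (frequency 8.2%).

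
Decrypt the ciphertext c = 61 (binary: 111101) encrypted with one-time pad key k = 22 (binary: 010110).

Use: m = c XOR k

Step 1: XOR ciphertext with key:
  Ciphertext: 111101
  Key:        010110
  XOR:        101011
Step 2: Plaintext = 101011 = 43 in decimal.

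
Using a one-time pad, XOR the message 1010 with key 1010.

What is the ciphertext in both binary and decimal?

Step 1: Write out the XOR operation bit by bit:
  Message: 1010
  Key:     1010
  XOR:     0000
Step 2: Convert to decimal: 0000 = 0.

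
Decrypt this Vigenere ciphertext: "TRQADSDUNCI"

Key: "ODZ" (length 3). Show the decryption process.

Step 1: Key 'ODZ' has length 3. Extended key: ODZODZODZOD
Step 2: Decrypt each position:
  T(19) - O(14) = 5 = F
  R(17) - D(3) = 14 = O
  Q(16) - Z(25) = 17 = R
  A(0) - O(14) = 12 = M
  D(3) - D(3) = 0 = A
  S(18) - Z(25) = 19 = T
  D(3) - O(14) = 15 = P
  U(20) - D(3) = 17 = R
  N(13) - Z(25) = 14 = O
  C(2) - O(14) = 14 = O
  I(8) - D(3) = 5 = F
Plaintext: FORMATPROOF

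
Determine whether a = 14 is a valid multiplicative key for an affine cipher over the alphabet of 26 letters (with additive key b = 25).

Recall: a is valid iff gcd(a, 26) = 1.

Step 1: Compute gcd(14, 26).
Step 2: gcd(14, 26) = 2.
Since gcd = 2 != 1, 14 shares a common factor with 26, so it cannot be used.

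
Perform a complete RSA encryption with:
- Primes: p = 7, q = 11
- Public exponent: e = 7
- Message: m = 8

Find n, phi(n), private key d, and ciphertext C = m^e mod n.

Step 1: n = 7 * 11 = 77.
Step 2: phi(n) = (7-1)(11-1) = 6 * 10 = 60.
Step 3: Find d = 7^(-1) mod 60 = 43.
  Verify: 7 * 43 = 301 = 1 (mod 60).
Step 4: C = 8^7 mod 77 = 57.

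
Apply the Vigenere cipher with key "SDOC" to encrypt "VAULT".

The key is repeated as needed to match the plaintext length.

Step 1: Repeat key to match plaintext length:
  Plaintext: VAULT
  Key:       SDOCS
Step 2: Encrypt each letter:
  V(21) + S(18) = (21+18) mod 26 = 13 = N
  A(0) + D(3) = (0+3) mod 26 = 3 = D
  U(20) + O(14) = (20+14) mod 26 = 8 = I
  L(11) + C(2) = (11+2) mod 26 = 13 = N
  T(19) + S(18) = (19+18) mod 26 = 11 = L
Ciphertext: NDINL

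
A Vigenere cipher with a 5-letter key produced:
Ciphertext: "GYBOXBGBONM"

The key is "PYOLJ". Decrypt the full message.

Step 1: Key 'PYOLJ' has length 5. Extended key: PYOLJPYOLJP
Step 2: Decrypt each position:
  G(6) - P(15) = 17 = R
  Y(24) - Y(24) = 0 = A
  B(1) - O(14) = 13 = N
  O(14) - L(11) = 3 = D
  X(23) - J(9) = 14 = O
  B(1) - P(15) = 12 = M
  G(6) - Y(24) = 8 = I
  B(1) - O(14) = 13 = N
  O(14) - L(11) = 3 = D
  N(13) - J(9) = 4 = E
  M(12) - P(15) = 23 = X
Plaintext: RANDOMINDEX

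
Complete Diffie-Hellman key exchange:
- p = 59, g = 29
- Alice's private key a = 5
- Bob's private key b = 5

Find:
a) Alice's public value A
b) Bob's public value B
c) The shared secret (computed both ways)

Step 1: A = g^a mod p = 29^5 mod 59 = 35.
Step 2: B = g^b mod p = 29^5 mod 59 = 35.
Step 3: Alice computes s = B^a mod p = 35^5 mod 59 = 16.
Step 4: Bob computes s = A^b mod p = 35^5 mod 59 = 16.
Both sides agree: shared secret = 16.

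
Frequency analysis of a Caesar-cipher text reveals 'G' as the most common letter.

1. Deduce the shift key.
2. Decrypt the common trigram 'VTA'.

Step 1: In English, 'E' is the most frequent letter (12.7%).
Step 2: The most frequent ciphertext letter is 'G' (position 6).
Step 3: Shift = (6 - 4) mod 26 = 2.
Step 4: Decrypt 'VTA' by shifting back 2:
  V -> T
  T -> R
  A -> Y
Step 5: 'VTA' decrypts to 'TRY'.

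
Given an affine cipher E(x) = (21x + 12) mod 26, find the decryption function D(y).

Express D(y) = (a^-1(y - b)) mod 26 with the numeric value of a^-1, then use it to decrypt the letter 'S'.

Step 1: Find a^-1, the modular inverse of 21 mod 26.
Step 2: We need 21 * a^-1 = 1 (mod 26).
Step 3: 21 * 5 = 105 = 4 * 26 + 1, so a^-1 = 5.
Step 4: D(y) = 5(y - 12) mod 26.
Step 5: Apply to 'S' (y = 18): D(18) = 5 * (18 - 12) mod 26 = 5 * 6 mod 26 = 4 -> 'E'.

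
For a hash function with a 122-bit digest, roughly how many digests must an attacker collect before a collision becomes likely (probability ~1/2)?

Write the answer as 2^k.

Step 1: The birthday paradox gives collision probability ~50% after sqrt(2^n) = 2^(n/2) hashes.
Step 2: For 122-bit output: 2^(122/2) = 2^61.
Step 3: Approximately 2^61 hash computations needed.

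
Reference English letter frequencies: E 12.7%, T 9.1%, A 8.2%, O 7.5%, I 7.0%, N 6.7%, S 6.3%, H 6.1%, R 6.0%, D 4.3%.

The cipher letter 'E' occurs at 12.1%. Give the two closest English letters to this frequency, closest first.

Step 1: Observed frequency of 'E' is 12.1%.
Step 2: Compute distances to each reference frequency and sort:
  E (12.7%): difference = 0.6% <-- BEST
  T (9.1%): difference = 3.0% <-- RUNNER-UP
  A (8.2%): difference = 3.9%
  O (7.5%): difference = 4.6%
  I (7.0%): difference = 5.1%
Step 3: Most likely is 'E' (12.7%, diff 0.6%); second most likely is 'T' (9.1%, diff 3.0%).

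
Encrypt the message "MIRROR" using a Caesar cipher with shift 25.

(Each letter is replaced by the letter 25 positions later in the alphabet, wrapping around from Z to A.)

Step 1: For each letter, shift forward by 25 positions (mod 26).
  M (position 12) -> position (12+25) mod 26 = 11 -> L
  I (position 8) -> position (8+25) mod 26 = 7 -> H
  R (position 17) -> position (17+25) mod 26 = 16 -> Q
  R (position 17) -> position (17+25) mod 26 = 16 -> Q
  O (position 14) -> position (14+25) mod 26 = 13 -> N
  R (position 17) -> position (17+25) mod 26 = 16 -> Q
Result: LHQQNQ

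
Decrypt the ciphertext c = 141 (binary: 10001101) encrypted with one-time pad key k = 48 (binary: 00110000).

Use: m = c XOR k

Step 1: XOR ciphertext with key:
  Ciphertext: 10001101
  Key:        00110000
  XOR:        10111101
Step 2: Plaintext = 10111101 = 189 in decimal.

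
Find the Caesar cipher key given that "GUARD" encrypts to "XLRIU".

Step 1: Compare first letters: G (position 6) -> X (position 23).
Step 2: Shift = (23 - 6) mod 26 = 17.
The shift value is 17.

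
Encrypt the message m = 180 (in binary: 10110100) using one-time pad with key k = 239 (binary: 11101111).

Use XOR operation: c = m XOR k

Step 1: Write out the XOR operation bit by bit:
  Message: 10110100
  Key:     11101111
  XOR:     01011011
Step 2: Convert to decimal: 01011011 = 91.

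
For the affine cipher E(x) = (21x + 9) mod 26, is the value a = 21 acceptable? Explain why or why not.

Step 1: Compute gcd(21, 26).
Step 2: gcd(21, 26) = 1.
Since gcd = 1, 21 is coprime with 26, so it is a valid key.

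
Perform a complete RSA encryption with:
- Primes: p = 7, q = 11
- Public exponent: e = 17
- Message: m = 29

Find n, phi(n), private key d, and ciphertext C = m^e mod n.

Step 1: n = 7 * 11 = 77.
Step 2: phi(n) = (7-1)(11-1) = 6 * 10 = 60.
Step 3: Find d = 17^(-1) mod 60 = 53.
  Verify: 17 * 53 = 901 = 1 (mod 60).
Step 4: C = 29^17 mod 77 = 50.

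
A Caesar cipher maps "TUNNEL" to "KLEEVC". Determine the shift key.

Step 1: Compare first letters: T (position 19) -> K (position 10).
Step 2: Shift = (10 - 19) mod 26 = 17.
The shift value is 17.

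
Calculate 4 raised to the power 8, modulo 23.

Step 1: Compute 4^8 mod 23 step by step, reducing modulo 23 at each step.
  4^1 mod 23 = 4
  4^2 mod 23 = (4 * 4) mod 23 = 16
  4^3 mod 23 = (16 * 4) mod 23 = 18
  4^4 mod 23 = (18 * 4) mod 23 = 3
  4^5 mod 23 = (3 * 4) mod 23 = 12
  4^6 mod 23 = (12 * 4) mod 23 = 2
  4^7 mod 23 = (2 * 4) mod 23 = 8
  4^8 mod 23 = (8 * 4) mod 23 = 9
Step 2: Result = 9.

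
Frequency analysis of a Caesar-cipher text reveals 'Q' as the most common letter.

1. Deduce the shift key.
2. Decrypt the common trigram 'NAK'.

Step 1: In English, 'E' is the most frequent letter (12.7%).
Step 2: The most frequent ciphertext letter is 'Q' (position 16).
Step 3: Shift = (16 - 4) mod 26 = 12.
Step 4: Decrypt 'NAK' by shifting back 12:
  N -> B
  A -> O
  K -> Y
Step 5: 'NAK' decrypts to 'BOY'.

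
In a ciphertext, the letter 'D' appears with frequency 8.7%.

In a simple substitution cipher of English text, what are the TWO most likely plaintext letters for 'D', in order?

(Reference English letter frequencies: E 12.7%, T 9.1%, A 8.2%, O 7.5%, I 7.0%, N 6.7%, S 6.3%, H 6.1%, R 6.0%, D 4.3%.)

Step 1: Observed frequency of 'D' is 8.7%.
Step 2: Compute distances to each reference frequency and sort:
  T (9.1%): difference = 0.4% <-- BEST
  A (8.2%): difference = 0.5% <-- RUNNER-UP
  O (7.5%): difference = 1.2%
  I (7.0%): difference = 1.7%
  N (6.7%): difference = 2.0%
Step 3: Most likely is 'T' (9.1%, diff 0.4%); second most likely is 'A' (8.2%, diff 0.5%).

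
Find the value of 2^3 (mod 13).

Step 1: Compute 2^3 mod 13 step by step, reducing modulo 13 at each step.
  2^1 mod 13 = 2
  2^2 mod 13 = (2 * 2) mod 13 = 4
  2^3 mod 13 = (4 * 2) mod 13 = 8
Step 2: Result = 8.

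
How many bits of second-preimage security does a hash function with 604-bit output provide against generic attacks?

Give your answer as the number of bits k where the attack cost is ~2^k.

Step 1: The hash has a 604-bit output.
Step 2: Second-preimage resistance means: given a specific input x, it should be infeasible to find a different y with h(y) = h(x).
With a 604-bit output, a generic search for a second preimage costs about 2^604 evaluations (each trial matches the fixed target with probability 2^-604).
Step 3: Security level = 604 bits.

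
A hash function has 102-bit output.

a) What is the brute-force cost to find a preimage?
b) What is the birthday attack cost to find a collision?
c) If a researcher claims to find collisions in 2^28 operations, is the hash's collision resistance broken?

Step 1: Preimage resistance requires brute-force of 2^102 operations.
Step 2: Collision resistance (birthday bound) = 2^(102/2) = 2^51.
Step 3: The claimed attack costs 2^28 operations.
Step 4: Since 2^28 < 2^51, the claimed attack beats the generic birthday bound, so collision resistance is broken.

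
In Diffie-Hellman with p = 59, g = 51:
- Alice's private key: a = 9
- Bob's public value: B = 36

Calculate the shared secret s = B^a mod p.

Step 1: s = B^a mod p = 36^9 mod 59.
  36^1 mod 59 = 36
  36^2 mod 59 = (36 * 36) mod 59 = 57
  36^3 mod 59 = (57 * 36) mod 59 = 46
  36^4 mod 59 = (46 * 36) mod 59 = 4
  36^5 mod 59 = (4 * 36) mod 59 = 26
  36^6 mod 59 = (26 * 36) mod 59 = 51
  36^7 mod 59 = (51 * 36) mod 59 = 7
  36^8 mod 59 = (7 * 36) mod 59 = 16
  36^9 mod 59 = (16 * 36) mod 59 = 45
Result: shared secret = 45.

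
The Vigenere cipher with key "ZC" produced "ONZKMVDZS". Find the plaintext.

Step 1: Extend key: ZCZCZCZCZ
Step 2: Decrypt each letter (c - k) mod 26:
  O(14) - Z(25) = (14-25) mod 26 = 15 = P
  N(13) - C(2) = (13-2) mod 26 = 11 = L
  Z(25) - Z(25) = (25-25) mod 26 = 0 = A
  K(10) - C(2) = (10-2) mod 26 = 8 = I
  M(12) - Z(25) = (12-25) mod 26 = 13 = N
  V(21) - C(2) = (21-2) mod 26 = 19 = T
  D(3) - Z(25) = (3-25) mod 26 = 4 = E
  Z(25) - C(2) = (25-2) mod 26 = 23 = X
  S(18) - Z(25) = (18-25) mod 26 = 19 = T
Plaintext: PLAINTEXT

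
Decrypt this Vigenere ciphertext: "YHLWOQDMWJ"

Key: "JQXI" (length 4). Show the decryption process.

Step 1: Key 'JQXI' has length 4. Extended key: JQXIJQXIJQ
Step 2: Decrypt each position:
  Y(24) - J(9) = 15 = P
  H(7) - Q(16) = 17 = R
  L(11) - X(23) = 14 = O
  W(22) - I(8) = 14 = O
  O(14) - J(9) = 5 = F
  Q(16) - Q(16) = 0 = A
  D(3) - X(23) = 6 = G
  M(12) - I(8) = 4 = E
  W(22) - J(9) = 13 = N
  J(9) - Q(16) = 19 = T
Plaintext: PROOFAGENT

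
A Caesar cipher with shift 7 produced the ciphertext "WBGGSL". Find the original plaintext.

Step 1: Reverse the shift by subtracting 7 from each letter position.
  W (position 22) -> position (22-7) mod 26 = 15 -> P
  B (position 1) -> position (1-7) mod 26 = 20 -> U
  G (position 6) -> position (6-7) mod 26 = 25 -> Z
  G (position 6) -> position (6-7) mod 26 = 25 -> Z
  S (position 18) -> position (18-7) mod 26 = 11 -> L
  L (position 11) -> position (11-7) mod 26 = 4 -> E
Decrypted message: PUZZLE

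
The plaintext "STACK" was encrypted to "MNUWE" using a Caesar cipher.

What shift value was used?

Step 1: Compare first letters: S (position 18) -> M (position 12).
Step 2: Shift = (12 - 18) mod 26 = 20.
The shift value is 20.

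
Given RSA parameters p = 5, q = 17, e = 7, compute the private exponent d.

Step 1: n = 5 * 17 = 85.
Step 2: phi(n) = 4 * 16 = 64.
Step 3: Find d such that 7 * d = 1 (mod 64).
Step 4: d = 7^(-1) mod 64 = 55.
Verification: 7 * 55 = 385 = 6 * 64 + 1.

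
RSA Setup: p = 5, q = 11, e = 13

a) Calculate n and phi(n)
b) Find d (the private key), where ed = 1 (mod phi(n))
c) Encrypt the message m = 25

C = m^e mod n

Step 1: n = 5 * 11 = 55.
Step 2: phi(n) = (5-1)(11-1) = 4 * 10 = 40.
Step 3: Find d = 13^(-1) mod 40 = 37.
  Verify: 13 * 37 = 481 = 1 (mod 40).
Step 4: C = 25^13 mod 55 = 5.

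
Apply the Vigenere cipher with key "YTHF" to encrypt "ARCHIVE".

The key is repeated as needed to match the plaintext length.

Step 1: Repeat key to match plaintext length:
  Plaintext: ARCHIVE
  Key:       YTHFYTH
Step 2: Encrypt each letter:
  A(0) + Y(24) = (0+24) mod 26 = 24 = Y
  R(17) + T(19) = (17+19) mod 26 = 10 = K
  C(2) + H(7) = (2+7) mod 26 = 9 = J
  H(7) + F(5) = (7+5) mod 26 = 12 = M
  I(8) + Y(24) = (8+24) mod 26 = 6 = G
  V(21) + T(19) = (21+19) mod 26 = 14 = O
  E(4) + H(7) = (4+7) mod 26 = 11 = L
Ciphertext: YKJMGOL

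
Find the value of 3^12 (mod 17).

Step 1: Compute 3^12 mod 17 step by step, reducing modulo 17 at each step.
  3^1 mod 17 = 3
  3^2 mod 17 = (3 * 3) mod 17 = 9
  3^3 mod 17 = (9 * 3) mod 17 = 10
  3^4 mod 17 = (10 * 3) mod 17 = 13
  3^5 mod 17 = (13 * 3) mod 17 = 5
  3^6 mod 17 = (5 * 3) mod 17 = 15
  3^7 mod 17 = (15 * 3) mod 17 = 11
  3^8 mod 17 = (11 * 3) mod 17 = 16
  3^9 mod 17 = (16 * 3) mod 17 = 14
  3^10 mod 17 = (14 * 3) mod 17 = 8
  3^11 mod 17 = (8 * 3) mod 17 = 7
  3^12 mod 17 = (7 * 3) mod 17 = 4
Step 2: Result = 4.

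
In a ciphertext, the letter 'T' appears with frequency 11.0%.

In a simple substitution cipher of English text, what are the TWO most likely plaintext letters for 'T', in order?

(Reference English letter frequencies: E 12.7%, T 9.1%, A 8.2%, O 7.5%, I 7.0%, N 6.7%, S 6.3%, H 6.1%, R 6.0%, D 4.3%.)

Step 1: Observed frequency of 'T' is 11.0%.
Step 2: Compute distances to each reference frequency and sort:
  E (12.7%): difference = 1.7% <-- BEST
  T (9.1%): difference = 1.9% <-- RUNNER-UP
  A (8.2%): difference = 2.8%
  O (7.5%): difference = 3.5%
  I (7.0%): difference = 4.0%
Step 3: Most likely is 'E' (12.7%, diff 1.7%); second most likely is 'T' (9.1%, diff 1.9%).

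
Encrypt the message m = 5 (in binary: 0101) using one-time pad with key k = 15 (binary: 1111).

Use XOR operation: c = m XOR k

Step 1: Write out the XOR operation bit by bit:
  Message: 0101
  Key:     1111
  XOR:     1010
Step 2: Convert to decimal: 1010 = 10.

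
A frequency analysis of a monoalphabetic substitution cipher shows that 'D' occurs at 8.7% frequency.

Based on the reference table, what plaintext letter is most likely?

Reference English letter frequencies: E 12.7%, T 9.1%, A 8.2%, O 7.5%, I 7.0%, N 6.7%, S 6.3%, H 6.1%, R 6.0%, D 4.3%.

Step 1: The observed frequency is 8.7%.
Step 2: Compare with English frequencies:
  E: 12.7% (difference: 4.0%)
  T: 9.1% (difference: 0.4%) <-- closest
  A: 8.2% (difference: 0.5%)
  O: 7.5% (difference: 1.2%)
  I: 7.0% (difference: 1.7%)
  N: 6.7% (difference: 2.0%)
  S: 6.3% (difference: 2.4%)
  H: 6.1% (difference: 2.6%)
  R: 6.0% (difference: 2.7%)
  D: 4.3% (difference: 4.4%)
Step 3: 'D' most likely represents 'T' (frequency 9.1%).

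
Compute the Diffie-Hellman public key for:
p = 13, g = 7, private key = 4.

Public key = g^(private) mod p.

Step 1: A = g^a mod p = 7^4 mod 13.
  7^1 mod 13 = 7
  7^2 mod 13 = (7 * 7) mod 13 = 10
  7^3 mod 13 = (10 * 7) mod 13 = 5
  7^4 mod 13 = (5 * 7) mod 13 = 9
Result: A = 9.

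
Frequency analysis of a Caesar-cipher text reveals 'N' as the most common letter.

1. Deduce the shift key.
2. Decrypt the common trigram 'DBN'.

Step 1: In English, 'E' is the most frequent letter (12.7%).
Step 2: The most frequent ciphertext letter is 'N' (position 13).
Step 3: Shift = (13 - 4) mod 26 = 9.
Step 4: Decrypt 'DBN' by shifting back 9:
  D -> U
  B -> S
  N -> E
Step 5: 'DBN' decrypts to 'USE'.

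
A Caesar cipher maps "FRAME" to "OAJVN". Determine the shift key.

Step 1: Compare first letters: F (position 5) -> O (position 14).
Step 2: Shift = (14 - 5) mod 26 = 9.
The shift value is 9.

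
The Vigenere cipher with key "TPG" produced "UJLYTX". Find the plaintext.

Step 1: Extend key: TPGTPG
Step 2: Decrypt each letter (c - k) mod 26:
  U(20) - T(19) = (20-19) mod 26 = 1 = B
  J(9) - P(15) = (9-15) mod 26 = 20 = U
  L(11) - G(6) = (11-6) mod 26 = 5 = F
  Y(24) - T(19) = (24-19) mod 26 = 5 = F
  T(19) - P(15) = (19-15) mod 26 = 4 = E
  X(23) - G(6) = (23-6) mod 26 = 17 = R
Plaintext: BUFFER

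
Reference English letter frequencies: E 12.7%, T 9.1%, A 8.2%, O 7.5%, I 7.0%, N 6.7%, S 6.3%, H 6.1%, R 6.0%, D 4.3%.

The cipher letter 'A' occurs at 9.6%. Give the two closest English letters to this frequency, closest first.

Step 1: Observed frequency of 'A' is 9.6%.
Step 2: Compute distances to each reference frequency and sort:
  T (9.1%): difference = 0.5% <-- BEST
  A (8.2%): difference = 1.4% <-- RUNNER-UP
  O (7.5%): difference = 2.1%
  I (7.0%): difference = 2.6%
  N (6.7%): difference = 2.9%
Step 3: Most likely is 'T' (9.1%, diff 0.5%); second most likely is 'A' (8.2%, diff 1.4%).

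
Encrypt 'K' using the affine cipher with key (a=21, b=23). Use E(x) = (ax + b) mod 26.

Step 1: Convert 'K' to number: x = 10.
Step 2: E(10) = (21 * 10 + 23) mod 26 = 233 mod 26 = 25.
Step 3: Convert 25 back to letter: Z.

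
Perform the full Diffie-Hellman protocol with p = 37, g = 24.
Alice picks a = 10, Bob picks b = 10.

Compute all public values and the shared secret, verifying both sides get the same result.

Step 1: A = g^a mod p = 24^10 mod 37 = 4.
Step 2: B = g^b mod p = 24^10 mod 37 = 4.
Step 3: Alice computes s = B^a mod p = 4^10 mod 37 = 33.
Step 4: Bob computes s = A^b mod p = 4^10 mod 37 = 33.
Both sides agree: shared secret = 33.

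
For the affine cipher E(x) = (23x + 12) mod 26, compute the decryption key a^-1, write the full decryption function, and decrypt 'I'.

Step 1: Find a^-1, the modular inverse of 23 mod 26.
Step 2: We need 23 * a^-1 = 1 (mod 26).
Step 3: 23 * 17 = 391 = 15 * 26 + 1, so a^-1 = 17.
Step 4: D(y) = 17(y - 12) mod 26.
Step 5: Apply to 'I' (y = 8): D(8) = 17 * (8 - 12) mod 26 = 17 * -4 mod 26 = 10 -> 'K'.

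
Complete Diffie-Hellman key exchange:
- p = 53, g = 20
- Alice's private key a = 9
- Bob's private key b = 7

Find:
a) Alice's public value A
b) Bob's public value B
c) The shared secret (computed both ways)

Step 1: A = g^a mod p = 20^9 mod 53 = 26.
Step 2: B = g^b mod p = 20^7 mod 53 = 21.
Step 3: Alice computes s = B^a mod p = 21^9 mod 53 = 12.
Step 4: Bob computes s = A^b mod p = 26^7 mod 53 = 12.
Both sides agree: shared secret = 12.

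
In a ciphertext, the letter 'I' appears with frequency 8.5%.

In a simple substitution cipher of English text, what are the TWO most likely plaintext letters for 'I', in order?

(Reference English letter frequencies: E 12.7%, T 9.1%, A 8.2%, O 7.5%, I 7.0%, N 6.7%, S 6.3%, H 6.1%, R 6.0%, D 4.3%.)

Step 1: Observed frequency of 'I' is 8.5%.
Step 2: Compute distances to each reference frequency and sort:
  A (8.2%): difference = 0.3% <-- BEST
  T (9.1%): difference = 0.6% <-- RUNNER-UP
  O (7.5%): difference = 1.0%
  I (7.0%): difference = 1.5%
  N (6.7%): difference = 1.8%
Step 3: Most likely is 'A' (8.2%, diff 0.3%); second most likely is 'T' (9.1%, diff 0.6%).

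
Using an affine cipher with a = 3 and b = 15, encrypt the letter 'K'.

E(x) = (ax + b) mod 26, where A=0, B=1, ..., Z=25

Step 1: Convert 'K' to number: x = 10.
Step 2: E(10) = (3 * 10 + 15) mod 26 = 45 mod 26 = 19.
Step 3: Convert 19 back to letter: T.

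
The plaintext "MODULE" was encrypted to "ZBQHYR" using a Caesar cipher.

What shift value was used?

Step 1: Compare first letters: M (position 12) -> Z (position 25).
Step 2: Shift = (25 - 12) mod 26 = 13.
The shift value is 13.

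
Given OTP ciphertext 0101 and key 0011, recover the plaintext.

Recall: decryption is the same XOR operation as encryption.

Step 1: XOR ciphertext with key:
  Ciphertext: 0101
  Key:        0011
  XOR:        0110
Step 2: Plaintext = 0110 = 6 in decimal.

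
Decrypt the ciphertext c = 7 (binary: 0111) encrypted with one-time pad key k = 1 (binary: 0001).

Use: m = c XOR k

Step 1: XOR ciphertext with key:
  Ciphertext: 0111
  Key:        0001
  XOR:        0110
Step 2: Plaintext = 0110 = 6 in decimal.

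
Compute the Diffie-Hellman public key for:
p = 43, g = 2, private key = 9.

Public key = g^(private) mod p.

Step 1: A = g^a mod p = 2^9 mod 43.
  2^1 mod 43 = 2
  2^2 mod 43 = (2 * 2) mod 43 = 4
  2^3 mod 43 = (4 * 2) mod 43 = 8
  2^4 mod 43 = (8 * 2) mod 43 = 16
  2^5 mod 43 = (16 * 2) mod 43 = 32
  2^6 mod 43 = (32 * 2) mod 43 = 21
  2^7 mod 43 = (21 * 2) mod 43 = 42
  2^8 mod 43 = (42 * 2) mod 43 = 41
  2^9 mod 43 = (41 * 2) mod 43 = 39
Result: A = 39.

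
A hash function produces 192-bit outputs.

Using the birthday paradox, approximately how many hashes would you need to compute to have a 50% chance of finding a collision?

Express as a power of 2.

Step 1: The birthday paradox gives collision probability ~50% after sqrt(2^n) = 2^(n/2) hashes.
Step 2: For 192-bit output: 2^(192/2) = 2^96.
Step 3: Approximately 2^96 hash computations needed.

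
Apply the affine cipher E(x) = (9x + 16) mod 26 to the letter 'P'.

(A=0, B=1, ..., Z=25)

Step 1: Convert 'P' to number: x = 15.
Step 2: E(15) = (9 * 15 + 16) mod 26 = 151 mod 26 = 21.
Step 3: Convert 21 back to letter: V.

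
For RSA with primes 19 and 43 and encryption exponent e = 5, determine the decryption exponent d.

Step 1: n = 19 * 43 = 817.
Step 2: phi(n) = 18 * 42 = 756.
Step 3: Find d such that 5 * d = 1 (mod 756).
Step 4: d = 5^(-1) mod 756 = 605.
Verification: 5 * 605 = 3025 = 4 * 756 + 1.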